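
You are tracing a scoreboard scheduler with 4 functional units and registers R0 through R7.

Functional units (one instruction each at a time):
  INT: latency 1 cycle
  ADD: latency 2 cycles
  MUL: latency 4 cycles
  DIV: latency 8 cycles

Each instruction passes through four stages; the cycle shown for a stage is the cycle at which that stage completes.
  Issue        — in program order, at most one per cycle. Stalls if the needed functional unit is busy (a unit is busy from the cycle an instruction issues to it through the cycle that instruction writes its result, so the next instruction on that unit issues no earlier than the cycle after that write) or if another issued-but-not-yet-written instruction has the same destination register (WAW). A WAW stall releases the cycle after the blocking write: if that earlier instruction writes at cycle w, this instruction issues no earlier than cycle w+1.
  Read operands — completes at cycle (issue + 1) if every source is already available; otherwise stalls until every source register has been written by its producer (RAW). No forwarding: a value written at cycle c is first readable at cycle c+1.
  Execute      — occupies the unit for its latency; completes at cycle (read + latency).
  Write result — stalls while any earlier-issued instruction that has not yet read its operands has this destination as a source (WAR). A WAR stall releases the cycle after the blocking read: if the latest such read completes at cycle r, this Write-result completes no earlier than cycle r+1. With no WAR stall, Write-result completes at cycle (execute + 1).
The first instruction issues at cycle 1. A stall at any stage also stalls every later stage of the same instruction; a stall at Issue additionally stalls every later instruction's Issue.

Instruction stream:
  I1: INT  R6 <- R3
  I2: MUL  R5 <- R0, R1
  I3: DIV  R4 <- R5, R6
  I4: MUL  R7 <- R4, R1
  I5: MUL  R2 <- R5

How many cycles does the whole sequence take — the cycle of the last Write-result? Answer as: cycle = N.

cycle = 31

I1  is:1  ro:2  ex:3  wr:4
I2  is:2  ro:3  ex:7  wr:8
I3  is:3  ro:9  ex:17  wr:18  — RAW R5: wait I2 write@8
I4  is:9  ro:19  ex:23  wr:24  — struct: MUL busy until I2 writes@8, RAW R4: wait I3 write@18
I5  is:25  ro:26  ex:30  wr:31  — struct: MUL busy until I4 writes@24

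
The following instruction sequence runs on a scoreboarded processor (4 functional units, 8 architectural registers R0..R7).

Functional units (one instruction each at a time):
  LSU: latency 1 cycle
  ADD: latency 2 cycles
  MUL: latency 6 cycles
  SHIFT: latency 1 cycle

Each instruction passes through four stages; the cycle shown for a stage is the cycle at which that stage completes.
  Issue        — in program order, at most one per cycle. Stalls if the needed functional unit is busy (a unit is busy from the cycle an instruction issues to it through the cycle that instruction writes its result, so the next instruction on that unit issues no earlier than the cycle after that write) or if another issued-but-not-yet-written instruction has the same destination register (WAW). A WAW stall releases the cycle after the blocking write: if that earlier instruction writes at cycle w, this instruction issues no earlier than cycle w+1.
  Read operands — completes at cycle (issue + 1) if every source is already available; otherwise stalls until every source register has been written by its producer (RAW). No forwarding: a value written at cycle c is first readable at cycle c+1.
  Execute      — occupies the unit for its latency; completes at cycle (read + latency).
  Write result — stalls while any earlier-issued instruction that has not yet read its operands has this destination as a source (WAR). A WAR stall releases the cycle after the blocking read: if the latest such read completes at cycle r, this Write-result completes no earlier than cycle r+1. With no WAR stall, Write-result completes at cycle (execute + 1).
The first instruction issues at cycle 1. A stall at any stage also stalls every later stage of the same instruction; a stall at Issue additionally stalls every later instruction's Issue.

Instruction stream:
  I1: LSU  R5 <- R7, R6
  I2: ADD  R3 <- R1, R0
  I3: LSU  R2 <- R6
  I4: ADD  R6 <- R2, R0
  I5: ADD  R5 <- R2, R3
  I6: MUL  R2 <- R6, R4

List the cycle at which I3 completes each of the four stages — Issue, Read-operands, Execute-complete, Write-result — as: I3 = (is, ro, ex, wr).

I1 -> (1, 2, 3, 4)
I2 -> (2, 3, 5, 6)
I3 -> (5, 6, 7, 8)  // struct: LSU busy until I1 writes@4
I4 -> (7, 9, 11, 12)  // struct: ADD busy until I2 writes@6, RAW R2: wait I3 write@8
I5 -> (13, 14, 16, 17)  // struct: ADD busy until I4 writes@12
I6 -> (14, 15, 21, 22)

I3 = (5, 6, 7, 8)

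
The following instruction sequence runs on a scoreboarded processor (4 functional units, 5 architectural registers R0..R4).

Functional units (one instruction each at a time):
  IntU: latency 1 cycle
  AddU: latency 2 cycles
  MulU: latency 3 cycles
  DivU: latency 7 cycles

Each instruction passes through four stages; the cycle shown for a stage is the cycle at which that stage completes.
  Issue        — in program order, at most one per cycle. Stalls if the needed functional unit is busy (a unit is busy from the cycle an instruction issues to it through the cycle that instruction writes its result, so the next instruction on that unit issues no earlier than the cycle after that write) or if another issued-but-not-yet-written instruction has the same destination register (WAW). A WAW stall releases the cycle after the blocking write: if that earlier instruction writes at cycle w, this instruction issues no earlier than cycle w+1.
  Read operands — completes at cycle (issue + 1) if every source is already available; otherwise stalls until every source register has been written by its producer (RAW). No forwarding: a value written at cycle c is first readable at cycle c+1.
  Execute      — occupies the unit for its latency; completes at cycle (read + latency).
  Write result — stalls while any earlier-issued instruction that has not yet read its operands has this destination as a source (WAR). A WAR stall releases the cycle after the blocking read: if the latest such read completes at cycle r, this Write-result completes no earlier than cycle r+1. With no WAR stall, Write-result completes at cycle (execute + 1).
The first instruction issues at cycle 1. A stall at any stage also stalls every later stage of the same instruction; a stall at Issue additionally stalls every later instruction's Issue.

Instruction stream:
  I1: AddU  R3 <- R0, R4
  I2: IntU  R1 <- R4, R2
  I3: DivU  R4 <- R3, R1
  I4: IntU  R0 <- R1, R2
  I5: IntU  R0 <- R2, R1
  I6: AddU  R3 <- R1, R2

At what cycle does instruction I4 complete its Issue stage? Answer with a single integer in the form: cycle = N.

cycle = 6

  I1 | 1 | 2 | 4 | 5
  I2 | 2 | 3 | 4 | 5
  I3 | 3 | 6 | 13 | 14   RAW R3: wait I1 write@5 · RAW R1: wait I2 write@5
  I4 | 6 | 7 | 8 | 9   struct: IntU busy until I2 writes@5
  I5 | 10 | 11 | 12 | 13   struct: IntU busy until I4 writes@9
  I6 | 11 | 12 | 14 | 15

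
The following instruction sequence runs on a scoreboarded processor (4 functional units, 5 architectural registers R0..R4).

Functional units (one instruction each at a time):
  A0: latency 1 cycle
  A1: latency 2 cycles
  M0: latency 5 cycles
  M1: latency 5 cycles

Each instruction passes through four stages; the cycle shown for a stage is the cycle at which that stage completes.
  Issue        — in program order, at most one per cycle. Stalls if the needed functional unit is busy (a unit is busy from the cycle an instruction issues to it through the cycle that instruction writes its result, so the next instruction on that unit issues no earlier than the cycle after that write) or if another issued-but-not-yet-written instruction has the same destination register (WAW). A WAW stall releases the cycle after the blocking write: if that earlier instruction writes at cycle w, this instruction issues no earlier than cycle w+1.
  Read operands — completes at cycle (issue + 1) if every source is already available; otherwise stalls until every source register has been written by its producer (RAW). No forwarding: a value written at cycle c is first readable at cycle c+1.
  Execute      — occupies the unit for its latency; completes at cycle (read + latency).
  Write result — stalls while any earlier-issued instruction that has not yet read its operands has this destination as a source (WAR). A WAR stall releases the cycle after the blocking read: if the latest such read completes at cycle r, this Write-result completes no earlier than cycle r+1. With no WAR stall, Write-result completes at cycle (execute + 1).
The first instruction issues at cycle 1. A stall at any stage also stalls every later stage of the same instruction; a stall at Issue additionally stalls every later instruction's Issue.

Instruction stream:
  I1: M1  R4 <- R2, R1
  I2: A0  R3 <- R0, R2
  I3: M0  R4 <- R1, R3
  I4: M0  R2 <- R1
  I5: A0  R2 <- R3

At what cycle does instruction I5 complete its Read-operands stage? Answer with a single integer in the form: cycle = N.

cycle = 26

I1  is:1  ro:2  ex:7  wr:8
I2  is:2  ro:3  ex:4  wr:5
I3  is:9  ro:10  ex:15  wr:16  — WAW R4: wait I1 write@8
I4  is:17  ro:18  ex:23  wr:24  — struct: M0 busy until I3 writes@16
I5  is:25  ro:26  ex:27  wr:28  — WAW R2: wait I4 write@24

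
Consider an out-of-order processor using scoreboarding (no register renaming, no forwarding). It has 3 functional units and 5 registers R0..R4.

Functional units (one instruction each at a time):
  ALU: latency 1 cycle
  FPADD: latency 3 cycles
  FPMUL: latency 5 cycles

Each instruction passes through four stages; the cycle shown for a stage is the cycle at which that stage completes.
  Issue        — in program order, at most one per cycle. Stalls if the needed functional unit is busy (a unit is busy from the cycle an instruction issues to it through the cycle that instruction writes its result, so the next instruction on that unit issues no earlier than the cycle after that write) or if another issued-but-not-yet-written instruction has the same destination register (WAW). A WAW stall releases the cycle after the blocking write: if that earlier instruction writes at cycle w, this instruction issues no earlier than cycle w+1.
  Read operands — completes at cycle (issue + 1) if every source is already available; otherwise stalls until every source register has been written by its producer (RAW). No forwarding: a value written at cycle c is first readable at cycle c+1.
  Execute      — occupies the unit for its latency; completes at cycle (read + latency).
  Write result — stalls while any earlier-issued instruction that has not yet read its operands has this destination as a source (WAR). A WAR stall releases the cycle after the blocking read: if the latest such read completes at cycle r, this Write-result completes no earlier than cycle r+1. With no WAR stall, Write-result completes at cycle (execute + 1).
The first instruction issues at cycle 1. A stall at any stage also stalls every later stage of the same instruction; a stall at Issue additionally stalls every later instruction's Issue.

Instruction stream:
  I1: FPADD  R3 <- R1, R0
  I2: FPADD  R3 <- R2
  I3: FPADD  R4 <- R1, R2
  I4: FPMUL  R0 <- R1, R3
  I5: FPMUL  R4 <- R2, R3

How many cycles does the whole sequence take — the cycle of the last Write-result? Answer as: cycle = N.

cycle = 29

t=1  issue I1 (FPADD)
t=2  I1 read-ops
t=5  I1 finished on FPADD
t=6  I1→R3
t=7  issue I2 (FPADD)
t=8  I2 read-ops
t=11  I2 finished on FPADD
t=12  I2→R3
t=13  issue I3 (FPADD)
t=14  I3 read-ops, issue I4 (FPMUL)
t=15  I4 read-ops
t=17  I3 finished on FPADD
t=18  I3→R4
t=20  I4 finished on FPMUL
t=21  I4→R0
t=22  issue I5 (FPMUL)
t=23  I5 read-ops
t=28  I5 finished on FPMUL
t=29  I5→R4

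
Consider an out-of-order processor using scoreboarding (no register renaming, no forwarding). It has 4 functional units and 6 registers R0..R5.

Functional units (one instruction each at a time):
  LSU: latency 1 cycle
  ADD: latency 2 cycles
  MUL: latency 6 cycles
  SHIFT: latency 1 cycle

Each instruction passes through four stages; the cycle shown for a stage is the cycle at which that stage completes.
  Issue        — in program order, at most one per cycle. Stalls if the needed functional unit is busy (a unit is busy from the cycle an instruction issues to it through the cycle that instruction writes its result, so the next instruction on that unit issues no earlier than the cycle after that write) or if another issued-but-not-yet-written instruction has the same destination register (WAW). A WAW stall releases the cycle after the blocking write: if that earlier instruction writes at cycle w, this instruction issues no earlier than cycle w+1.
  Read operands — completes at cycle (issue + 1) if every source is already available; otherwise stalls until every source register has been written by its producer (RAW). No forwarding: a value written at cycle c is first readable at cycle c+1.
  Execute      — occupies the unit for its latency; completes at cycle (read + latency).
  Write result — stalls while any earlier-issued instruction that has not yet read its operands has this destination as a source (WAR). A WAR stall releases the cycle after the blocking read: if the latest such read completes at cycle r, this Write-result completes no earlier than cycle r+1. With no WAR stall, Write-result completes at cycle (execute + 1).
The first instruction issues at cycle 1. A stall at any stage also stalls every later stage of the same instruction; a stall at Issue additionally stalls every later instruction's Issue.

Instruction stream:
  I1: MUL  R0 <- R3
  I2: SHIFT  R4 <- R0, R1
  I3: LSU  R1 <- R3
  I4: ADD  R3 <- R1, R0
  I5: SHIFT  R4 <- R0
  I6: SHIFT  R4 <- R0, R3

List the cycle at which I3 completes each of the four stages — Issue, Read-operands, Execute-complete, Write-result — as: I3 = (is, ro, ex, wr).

I3 = (3, 4, 5, 11)

I1 -> (1, 2, 8, 9)
I2 -> (2, 10, 11, 12)  // RAW R0: wait I1 write@9
I3 -> (3, 4, 5, 11)  // WAR R1: wait I2 read@10
I4 -> (4, 12, 14, 15)  // RAW R1: wait I3 write@11
I5 -> (13, 14, 15, 16)  // struct: SHIFT busy until I2 writes@12
I6 -> (17, 18, 19, 20)  // struct: SHIFT busy until I5 writes@16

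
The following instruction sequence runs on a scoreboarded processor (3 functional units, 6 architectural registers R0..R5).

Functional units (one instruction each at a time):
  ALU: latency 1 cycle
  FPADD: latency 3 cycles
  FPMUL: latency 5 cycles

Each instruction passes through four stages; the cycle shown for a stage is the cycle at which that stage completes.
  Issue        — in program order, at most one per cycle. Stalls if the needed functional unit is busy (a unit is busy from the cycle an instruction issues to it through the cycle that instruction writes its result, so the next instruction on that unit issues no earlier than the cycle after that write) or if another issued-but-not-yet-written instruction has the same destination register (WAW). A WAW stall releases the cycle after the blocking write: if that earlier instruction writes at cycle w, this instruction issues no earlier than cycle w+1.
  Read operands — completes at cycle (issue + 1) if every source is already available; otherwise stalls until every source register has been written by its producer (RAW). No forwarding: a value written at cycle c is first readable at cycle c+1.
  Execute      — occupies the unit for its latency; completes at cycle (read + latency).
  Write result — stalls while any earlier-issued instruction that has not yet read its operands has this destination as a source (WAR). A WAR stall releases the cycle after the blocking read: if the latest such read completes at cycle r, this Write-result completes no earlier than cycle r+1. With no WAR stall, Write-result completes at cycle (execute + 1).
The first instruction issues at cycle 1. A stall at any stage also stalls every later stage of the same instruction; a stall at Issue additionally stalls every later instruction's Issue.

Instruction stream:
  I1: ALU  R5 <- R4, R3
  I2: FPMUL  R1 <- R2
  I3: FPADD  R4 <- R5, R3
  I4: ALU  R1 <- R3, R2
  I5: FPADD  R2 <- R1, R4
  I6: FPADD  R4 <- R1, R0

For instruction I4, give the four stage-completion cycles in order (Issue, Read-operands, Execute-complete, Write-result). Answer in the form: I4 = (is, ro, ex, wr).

I4 = (10, 11, 12, 13)

I1: IS=1 RO=2 EX=3 WR=4
I2: IS=2 RO=3 EX=8 WR=9
I3: IS=3 RO=5 EX=8 WR=9  [RAW R5: wait I1 write@4]
I4: IS=10 RO=11 EX=12 WR=13  [WAW R1: wait I2 write@9]
I5: IS=11 RO=14 EX=17 WR=18  [RAW R1: wait I4 write@13]
I6: IS=19 RO=20 EX=23 WR=24  [struct: FPADD busy until I5 writes@18]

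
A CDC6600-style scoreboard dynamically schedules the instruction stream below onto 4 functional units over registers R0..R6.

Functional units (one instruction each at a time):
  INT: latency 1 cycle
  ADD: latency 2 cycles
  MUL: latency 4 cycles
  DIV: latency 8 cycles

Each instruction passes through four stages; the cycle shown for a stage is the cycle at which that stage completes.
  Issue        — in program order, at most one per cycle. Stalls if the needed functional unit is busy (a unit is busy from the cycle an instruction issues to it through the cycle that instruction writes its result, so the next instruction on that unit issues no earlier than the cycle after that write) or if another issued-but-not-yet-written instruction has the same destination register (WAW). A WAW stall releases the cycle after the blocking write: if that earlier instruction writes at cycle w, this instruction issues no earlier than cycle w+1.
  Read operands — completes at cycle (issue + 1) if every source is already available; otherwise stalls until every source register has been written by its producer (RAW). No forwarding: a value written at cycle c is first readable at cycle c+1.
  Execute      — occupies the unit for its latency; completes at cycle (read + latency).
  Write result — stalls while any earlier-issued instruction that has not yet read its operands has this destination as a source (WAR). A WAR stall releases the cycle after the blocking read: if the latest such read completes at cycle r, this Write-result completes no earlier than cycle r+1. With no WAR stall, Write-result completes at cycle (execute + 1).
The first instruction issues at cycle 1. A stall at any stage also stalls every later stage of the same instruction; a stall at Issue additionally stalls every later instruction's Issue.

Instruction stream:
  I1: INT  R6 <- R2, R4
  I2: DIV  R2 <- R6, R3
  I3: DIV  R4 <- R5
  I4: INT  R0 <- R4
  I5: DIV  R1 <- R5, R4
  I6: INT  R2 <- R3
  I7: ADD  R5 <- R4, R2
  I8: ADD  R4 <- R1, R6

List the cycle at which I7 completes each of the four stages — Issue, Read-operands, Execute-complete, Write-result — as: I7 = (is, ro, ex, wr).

I7 = (30, 33, 35, 36)

t=1  I1→INT
t=2  I1 RO; I2→DIV
t=3  I1 EX
t=4  I1 WR R6
t=5  I2 RO
t=13  I2 EX
t=14  I2 WR R2
t=15  I3→DIV
t=16  I3 RO; I4→INT
t=24  I3 EX
t=25  I3 WR R4
t=26  I4 RO; I5→DIV
t=27  I4 EX; I5 RO
t=28  I4 WR R0
t=29  I6→INT
t=30  I6 RO; I7→ADD
t=31  I6 EX
t=32  I6 WR R2
t=33  I7 RO
t=35  I5 EX; I7 EX
t=36  I5 WR R1; I7 WR R5
t=37  I8→ADD
t=38  I8 RO
t=40  I8 EX
t=41  I8 WR R4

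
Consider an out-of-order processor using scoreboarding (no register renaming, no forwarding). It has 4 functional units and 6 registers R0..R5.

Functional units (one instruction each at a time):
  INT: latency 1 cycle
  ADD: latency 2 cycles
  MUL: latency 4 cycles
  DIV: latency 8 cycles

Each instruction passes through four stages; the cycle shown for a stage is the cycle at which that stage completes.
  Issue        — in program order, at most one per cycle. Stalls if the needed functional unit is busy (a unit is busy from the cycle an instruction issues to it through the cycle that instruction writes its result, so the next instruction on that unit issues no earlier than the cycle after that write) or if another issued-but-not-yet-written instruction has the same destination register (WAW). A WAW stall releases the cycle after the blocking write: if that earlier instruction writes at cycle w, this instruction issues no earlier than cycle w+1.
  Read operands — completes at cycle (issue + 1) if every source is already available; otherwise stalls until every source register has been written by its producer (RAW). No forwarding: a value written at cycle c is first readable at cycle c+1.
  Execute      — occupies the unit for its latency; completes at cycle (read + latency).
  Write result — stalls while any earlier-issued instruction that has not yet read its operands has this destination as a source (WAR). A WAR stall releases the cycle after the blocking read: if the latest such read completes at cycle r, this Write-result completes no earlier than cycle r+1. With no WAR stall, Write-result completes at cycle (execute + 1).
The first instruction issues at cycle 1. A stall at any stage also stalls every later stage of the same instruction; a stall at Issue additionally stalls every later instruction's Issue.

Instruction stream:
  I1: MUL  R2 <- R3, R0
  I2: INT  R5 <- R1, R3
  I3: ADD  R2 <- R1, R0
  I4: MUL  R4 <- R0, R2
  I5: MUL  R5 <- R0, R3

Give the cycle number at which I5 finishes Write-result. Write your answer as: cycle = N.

cycle = 25

[1] I1→MUL
[2] I1 RO, I2→INT
[3] I2 RO
[4] I2 EX
[5] I2 WR R5
[6] I1 EX
[7] I1 WR R2
[8] I3→ADD
[9] I3 RO, I4→MUL
[11] I3 EX
[12] I3 WR R2
[13] I4 RO
[17] I4 EX
[18] I4 WR R4
[19] I5→MUL
[20] I5 RO
[24] I5 EX
[25] I5 WR R5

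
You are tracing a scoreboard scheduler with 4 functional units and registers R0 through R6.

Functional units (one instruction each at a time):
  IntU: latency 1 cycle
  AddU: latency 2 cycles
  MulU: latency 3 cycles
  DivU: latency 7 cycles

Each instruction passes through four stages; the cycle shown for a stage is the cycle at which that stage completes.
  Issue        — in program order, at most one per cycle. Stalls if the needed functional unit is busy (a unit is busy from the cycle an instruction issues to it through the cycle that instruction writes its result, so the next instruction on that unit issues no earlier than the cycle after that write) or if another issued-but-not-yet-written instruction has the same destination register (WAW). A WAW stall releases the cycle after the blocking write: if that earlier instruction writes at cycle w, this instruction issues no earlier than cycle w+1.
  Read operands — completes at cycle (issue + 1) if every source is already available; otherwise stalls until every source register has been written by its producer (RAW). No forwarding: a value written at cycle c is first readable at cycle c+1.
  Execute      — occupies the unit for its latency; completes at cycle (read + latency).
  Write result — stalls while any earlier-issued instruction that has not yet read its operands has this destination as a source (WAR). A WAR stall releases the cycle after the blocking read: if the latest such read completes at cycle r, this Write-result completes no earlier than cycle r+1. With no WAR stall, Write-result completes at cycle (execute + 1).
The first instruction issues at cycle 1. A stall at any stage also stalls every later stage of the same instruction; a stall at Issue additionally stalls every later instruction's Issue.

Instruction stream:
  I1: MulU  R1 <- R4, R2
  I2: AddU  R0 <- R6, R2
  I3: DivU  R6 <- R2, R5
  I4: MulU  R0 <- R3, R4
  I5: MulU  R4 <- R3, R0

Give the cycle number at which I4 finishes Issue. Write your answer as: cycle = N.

c1: issue I1 (MulU)
c2: I1 read-ops, issue I2 (AddU)
c3: I2 read-ops, issue I3 (DivU)
c4: I3 read-ops
c5: I1 finished on MulU, I2 finished on AddU
c6: I1→R1, I2→R0
c7: issue I4 (MulU)
c8: I4 read-ops
c11: I3 finished on DivU, I4 finished on MulU
c12: I3→R6, I4→R0
c13: issue I5 (MulU)
c14: I5 read-ops
c17: I5 finished on MulU
c18: I5→R4

cycle = 7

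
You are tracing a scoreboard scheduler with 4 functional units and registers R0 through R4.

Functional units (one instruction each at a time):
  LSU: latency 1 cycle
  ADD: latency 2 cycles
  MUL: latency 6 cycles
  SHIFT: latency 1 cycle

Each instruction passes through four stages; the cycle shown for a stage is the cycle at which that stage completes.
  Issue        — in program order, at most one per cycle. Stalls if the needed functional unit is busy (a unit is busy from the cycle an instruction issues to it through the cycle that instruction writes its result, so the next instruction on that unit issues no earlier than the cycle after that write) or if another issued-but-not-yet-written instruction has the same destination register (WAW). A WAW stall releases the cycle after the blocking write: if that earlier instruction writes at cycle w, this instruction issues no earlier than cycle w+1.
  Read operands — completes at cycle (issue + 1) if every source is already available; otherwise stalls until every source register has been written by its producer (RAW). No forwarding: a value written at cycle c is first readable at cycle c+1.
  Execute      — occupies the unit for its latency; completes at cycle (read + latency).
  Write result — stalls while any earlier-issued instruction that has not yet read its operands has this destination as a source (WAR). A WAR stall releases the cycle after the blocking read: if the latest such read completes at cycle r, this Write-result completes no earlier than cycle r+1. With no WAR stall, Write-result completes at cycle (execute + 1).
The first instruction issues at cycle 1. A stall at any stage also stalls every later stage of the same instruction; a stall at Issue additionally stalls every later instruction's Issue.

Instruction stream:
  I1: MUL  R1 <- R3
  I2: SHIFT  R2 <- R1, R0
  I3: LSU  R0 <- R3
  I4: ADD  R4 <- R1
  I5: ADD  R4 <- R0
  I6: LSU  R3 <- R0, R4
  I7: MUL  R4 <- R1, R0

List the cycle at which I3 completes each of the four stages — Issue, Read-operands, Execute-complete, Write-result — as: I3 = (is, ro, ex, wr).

c1: I1→MUL
c2: I1 RO | I2→SHIFT
c3: I3→LSU
c4: I3 RO | I4→ADD
c5: I3 EX
c8: I1 EX
c9: I1 WR R1
c10: I2 RO | I4 RO
c11: I2 EX | I3 WR R0
c12: I2 WR R2 | I4 EX
c13: I4 WR R4
c14: I5→ADD
c15: I5 RO | I6→LSU
c17: I5 EX
c18: I5 WR R4
c19: I6 RO | I7→MUL
c20: I6 EX | I7 RO
c21: I6 WR R3
c26: I7 EX
c27: I7 WR R4

I3 = (3, 4, 5, 11)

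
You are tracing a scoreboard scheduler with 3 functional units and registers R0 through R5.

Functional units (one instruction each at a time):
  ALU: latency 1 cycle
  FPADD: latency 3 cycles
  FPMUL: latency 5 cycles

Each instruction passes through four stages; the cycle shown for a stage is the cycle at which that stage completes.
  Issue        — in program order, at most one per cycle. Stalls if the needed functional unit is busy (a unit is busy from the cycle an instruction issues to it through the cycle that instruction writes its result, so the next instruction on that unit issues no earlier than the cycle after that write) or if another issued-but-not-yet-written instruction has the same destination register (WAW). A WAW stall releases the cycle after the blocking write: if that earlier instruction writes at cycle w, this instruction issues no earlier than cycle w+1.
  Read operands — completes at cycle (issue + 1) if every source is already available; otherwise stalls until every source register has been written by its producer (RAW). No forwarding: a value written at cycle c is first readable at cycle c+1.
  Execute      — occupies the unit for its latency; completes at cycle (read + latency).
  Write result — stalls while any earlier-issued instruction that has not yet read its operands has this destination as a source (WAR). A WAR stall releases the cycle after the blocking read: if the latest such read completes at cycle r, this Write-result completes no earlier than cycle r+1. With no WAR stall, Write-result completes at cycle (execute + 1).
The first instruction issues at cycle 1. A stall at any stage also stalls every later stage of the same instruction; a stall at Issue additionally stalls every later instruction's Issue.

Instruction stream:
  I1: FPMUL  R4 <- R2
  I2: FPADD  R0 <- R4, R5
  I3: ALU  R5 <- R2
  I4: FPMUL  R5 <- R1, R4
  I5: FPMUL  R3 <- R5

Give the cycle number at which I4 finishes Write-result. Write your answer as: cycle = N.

cycle = 18

I1  is:1  ro:2  ex:7  wr:8
I2  is:2  ro:9  ex:12  wr:13  — RAW R4: wait I1 write@8
I3  is:3  ro:4  ex:5  wr:10  — WAR R5: wait I2 read@9
I4  is:11  ro:12  ex:17  wr:18  — WAW R5: wait I3 write@10
I5  is:19  ro:20  ex:25  wr:26  — struct: FPMUL busy until I4 writes@18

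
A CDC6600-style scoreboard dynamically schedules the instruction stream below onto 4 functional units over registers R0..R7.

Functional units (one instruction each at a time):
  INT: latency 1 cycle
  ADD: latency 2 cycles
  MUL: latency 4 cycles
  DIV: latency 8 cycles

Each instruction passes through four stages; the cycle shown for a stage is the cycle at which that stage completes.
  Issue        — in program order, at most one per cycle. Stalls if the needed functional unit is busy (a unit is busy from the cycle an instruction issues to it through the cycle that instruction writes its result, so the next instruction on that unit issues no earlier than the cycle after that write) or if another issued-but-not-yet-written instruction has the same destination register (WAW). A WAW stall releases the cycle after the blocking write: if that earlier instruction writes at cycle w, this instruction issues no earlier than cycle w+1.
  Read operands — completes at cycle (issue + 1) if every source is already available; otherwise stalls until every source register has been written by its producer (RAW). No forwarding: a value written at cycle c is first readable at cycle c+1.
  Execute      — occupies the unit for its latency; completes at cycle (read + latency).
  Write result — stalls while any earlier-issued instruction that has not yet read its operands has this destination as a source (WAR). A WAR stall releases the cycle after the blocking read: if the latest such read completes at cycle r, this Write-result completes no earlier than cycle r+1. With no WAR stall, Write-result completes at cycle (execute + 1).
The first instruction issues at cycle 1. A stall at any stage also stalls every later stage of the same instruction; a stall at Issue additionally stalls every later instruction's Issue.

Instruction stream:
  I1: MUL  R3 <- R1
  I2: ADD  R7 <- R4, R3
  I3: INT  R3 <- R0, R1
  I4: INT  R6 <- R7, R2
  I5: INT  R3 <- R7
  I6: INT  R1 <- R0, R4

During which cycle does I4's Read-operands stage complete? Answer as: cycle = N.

I1  is:1  ro:2  ex:6  wr:7
I2  is:2  ro:8  ex:10  wr:11  — RAW R3: wait I1 write@7
I3  is:8  ro:9  ex:10  wr:11  — WAW R3: wait I1 write@7
I4  is:12  ro:13  ex:14  wr:15  — struct: INT busy until I3 writes@11
I5  is:16  ro:17  ex:18  wr:19  — struct: INT busy until I4 writes@15
I6  is:20  ro:21  ex:22  wr:23  — struct: INT busy until I5 writes@19

cycle = 13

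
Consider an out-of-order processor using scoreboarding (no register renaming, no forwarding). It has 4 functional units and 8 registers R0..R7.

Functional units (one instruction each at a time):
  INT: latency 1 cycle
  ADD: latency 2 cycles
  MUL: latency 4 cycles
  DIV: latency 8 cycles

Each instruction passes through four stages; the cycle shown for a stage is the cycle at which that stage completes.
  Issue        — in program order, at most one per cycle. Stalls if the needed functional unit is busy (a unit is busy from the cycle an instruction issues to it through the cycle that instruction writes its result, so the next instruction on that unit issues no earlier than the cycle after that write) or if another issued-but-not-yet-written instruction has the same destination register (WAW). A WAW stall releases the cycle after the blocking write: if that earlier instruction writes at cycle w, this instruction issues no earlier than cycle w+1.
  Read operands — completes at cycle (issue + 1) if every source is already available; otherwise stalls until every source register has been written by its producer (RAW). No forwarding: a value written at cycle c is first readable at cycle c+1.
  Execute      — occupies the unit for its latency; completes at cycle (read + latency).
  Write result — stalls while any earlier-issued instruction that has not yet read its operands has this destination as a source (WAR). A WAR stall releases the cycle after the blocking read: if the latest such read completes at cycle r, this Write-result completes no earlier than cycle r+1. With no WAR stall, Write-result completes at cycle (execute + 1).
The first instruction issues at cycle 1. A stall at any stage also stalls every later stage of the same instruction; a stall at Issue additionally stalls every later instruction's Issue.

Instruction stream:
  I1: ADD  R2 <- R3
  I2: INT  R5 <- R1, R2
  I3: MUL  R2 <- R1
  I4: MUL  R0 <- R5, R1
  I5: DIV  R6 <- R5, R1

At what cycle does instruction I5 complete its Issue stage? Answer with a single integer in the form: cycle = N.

1) issue 1, read 2, done 4, write 5
2) issue 2, read 6, done 7, write 8  <RAW R2: wait I1 write@5>
3) issue 6, read 7, done 11, write 12  <WAW R2: wait I1 write@5>
4) issue 13, read 14, done 18, write 19  <struct: MUL busy until I3 writes@12>
5) issue 14, read 15, done 23, write 24

cycle = 14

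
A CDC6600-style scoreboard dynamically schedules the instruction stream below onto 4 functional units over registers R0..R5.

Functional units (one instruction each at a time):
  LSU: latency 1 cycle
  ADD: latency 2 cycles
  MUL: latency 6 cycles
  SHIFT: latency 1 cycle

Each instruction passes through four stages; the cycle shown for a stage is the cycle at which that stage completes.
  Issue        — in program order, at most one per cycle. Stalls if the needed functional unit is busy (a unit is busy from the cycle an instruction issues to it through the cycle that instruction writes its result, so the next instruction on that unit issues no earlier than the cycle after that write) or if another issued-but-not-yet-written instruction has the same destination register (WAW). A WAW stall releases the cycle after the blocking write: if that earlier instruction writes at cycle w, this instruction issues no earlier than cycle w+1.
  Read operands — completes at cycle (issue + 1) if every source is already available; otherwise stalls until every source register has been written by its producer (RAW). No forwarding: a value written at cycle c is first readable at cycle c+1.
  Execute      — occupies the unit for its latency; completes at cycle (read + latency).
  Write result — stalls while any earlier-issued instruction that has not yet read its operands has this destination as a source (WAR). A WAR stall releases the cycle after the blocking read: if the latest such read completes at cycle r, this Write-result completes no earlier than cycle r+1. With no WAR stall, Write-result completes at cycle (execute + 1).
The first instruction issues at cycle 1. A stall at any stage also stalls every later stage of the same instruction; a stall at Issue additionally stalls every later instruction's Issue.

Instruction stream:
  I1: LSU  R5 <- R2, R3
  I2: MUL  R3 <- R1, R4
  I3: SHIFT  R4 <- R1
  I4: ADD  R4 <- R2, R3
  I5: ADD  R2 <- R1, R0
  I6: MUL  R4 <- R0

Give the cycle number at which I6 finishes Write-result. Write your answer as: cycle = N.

cycle 1: I1→LSU
cycle 2: I1 RO · I2→MUL
cycle 3: I1 EX · I2 RO · I3→SHIFT
cycle 4: I1 WR R5 · I3 RO
cycle 5: I3 EX
cycle 6: I3 WR R4
cycle 7: I4→ADD
cycle 9: I2 EX
cycle 10: I2 WR R3
cycle 11: I4 RO
cycle 13: I4 EX
cycle 14: I4 WR R4
cycle 15: I5→ADD
cycle 16: I5 RO · I6→MUL
cycle 17: I6 RO
cycle 18: I5 EX
cycle 19: I5 WR R2
cycle 23: I6 EX
cycle 24: I6 WR R4

cycle = 24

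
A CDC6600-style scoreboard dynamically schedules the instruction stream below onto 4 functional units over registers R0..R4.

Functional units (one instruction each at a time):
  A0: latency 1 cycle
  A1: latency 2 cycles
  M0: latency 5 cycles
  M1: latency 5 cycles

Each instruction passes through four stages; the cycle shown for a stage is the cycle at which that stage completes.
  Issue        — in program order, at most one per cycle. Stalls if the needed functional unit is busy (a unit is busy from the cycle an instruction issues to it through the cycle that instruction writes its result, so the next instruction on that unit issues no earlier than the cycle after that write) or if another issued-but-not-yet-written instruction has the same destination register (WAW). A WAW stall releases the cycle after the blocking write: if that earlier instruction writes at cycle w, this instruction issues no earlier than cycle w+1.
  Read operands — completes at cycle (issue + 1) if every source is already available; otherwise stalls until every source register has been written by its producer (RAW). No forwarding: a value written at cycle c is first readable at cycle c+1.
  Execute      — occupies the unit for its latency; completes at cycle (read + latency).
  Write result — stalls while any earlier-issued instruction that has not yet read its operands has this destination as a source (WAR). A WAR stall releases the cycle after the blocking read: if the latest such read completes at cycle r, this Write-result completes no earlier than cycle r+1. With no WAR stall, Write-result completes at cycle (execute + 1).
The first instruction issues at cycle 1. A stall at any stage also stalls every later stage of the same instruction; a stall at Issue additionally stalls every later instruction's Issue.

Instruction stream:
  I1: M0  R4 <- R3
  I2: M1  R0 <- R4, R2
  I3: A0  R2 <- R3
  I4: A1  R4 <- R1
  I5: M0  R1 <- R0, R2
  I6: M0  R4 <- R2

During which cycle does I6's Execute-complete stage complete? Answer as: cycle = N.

I1  is:1  ro:2  ex:7  wr:8
I2  is:2  ro:9  ex:14  wr:15  — RAW R4: wait I1 write@8
I3  is:3  ro:4  ex:5  wr:10  — WAR R2: wait I2 read@9
I4  is:9  ro:10  ex:12  wr:13  — WAW R4: wait I1 write@8
I5  is:10  ro:16  ex:21  wr:22  — RAW R0: wait I2 write@15
I6  is:23  ro:24  ex:29  wr:30  — struct: M0 busy until I5 writes@22

cycle = 29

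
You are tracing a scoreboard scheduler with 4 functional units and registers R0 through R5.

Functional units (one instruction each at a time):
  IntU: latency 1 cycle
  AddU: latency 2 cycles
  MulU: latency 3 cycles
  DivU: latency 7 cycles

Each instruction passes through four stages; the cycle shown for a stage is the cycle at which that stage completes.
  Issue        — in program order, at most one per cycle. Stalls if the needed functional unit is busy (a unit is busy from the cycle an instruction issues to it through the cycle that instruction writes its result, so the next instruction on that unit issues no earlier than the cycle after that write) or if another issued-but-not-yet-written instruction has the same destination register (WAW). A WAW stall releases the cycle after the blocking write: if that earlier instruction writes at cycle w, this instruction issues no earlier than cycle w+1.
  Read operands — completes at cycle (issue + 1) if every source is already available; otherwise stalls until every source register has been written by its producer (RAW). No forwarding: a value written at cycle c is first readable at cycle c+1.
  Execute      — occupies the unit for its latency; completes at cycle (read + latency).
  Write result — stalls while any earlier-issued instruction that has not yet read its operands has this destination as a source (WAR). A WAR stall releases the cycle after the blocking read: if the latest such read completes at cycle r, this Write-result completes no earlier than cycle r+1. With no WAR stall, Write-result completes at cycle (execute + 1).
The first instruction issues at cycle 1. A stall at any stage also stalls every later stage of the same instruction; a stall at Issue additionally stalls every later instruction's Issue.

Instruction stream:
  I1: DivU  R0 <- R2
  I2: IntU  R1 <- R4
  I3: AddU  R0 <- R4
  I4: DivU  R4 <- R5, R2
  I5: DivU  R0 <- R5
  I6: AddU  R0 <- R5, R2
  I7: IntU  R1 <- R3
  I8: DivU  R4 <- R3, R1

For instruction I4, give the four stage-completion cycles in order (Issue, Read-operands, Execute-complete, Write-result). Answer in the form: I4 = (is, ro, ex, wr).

cycle 1: issue I1 (DivU)
cycle 2: I1 read-ops | issue I2 (IntU)
cycle 3: I2 read-ops
cycle 4: I2 finished on IntU
cycle 5: I2→R1
cycle 9: I1 finished on DivU
cycle 10: I1→R0
cycle 11: issue I3 (AddU)
cycle 12: I3 read-ops | issue I4 (DivU)
cycle 13: I4 read-ops
cycle 14: I3 finished on AddU
cycle 15: I3→R0
cycle 20: I4 finished on DivU
cycle 21: I4→R4
cycle 22: issue I5 (DivU)
cycle 23: I5 read-ops
cycle 30: I5 finished on DivU
cycle 31: I5→R0
cycle 32: issue I6 (AddU)
cycle 33: I6 read-ops | issue I7 (IntU)
cycle 34: I7 read-ops | issue I8 (DivU)
cycle 35: I6 finished on AddU | I7 finished on IntU
cycle 36: I6→R0 | I7→R1
cycle 37: I8 read-ops
cycle 44: I8 finished on DivU
cycle 45: I8→R4

I4 = (12, 13, 20, 21)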